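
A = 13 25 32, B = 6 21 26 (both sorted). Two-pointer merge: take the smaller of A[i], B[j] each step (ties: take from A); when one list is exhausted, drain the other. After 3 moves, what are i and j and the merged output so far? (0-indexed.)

i=0 j=0: A[i]=13>B[j]=6 take 6, j++
i=0 j=1: A[i]=13<=B[j]=21 take 13, i++
i=1 j=1: A[i]=25>B[j]=21 take 21, j++

i=1, j=2, merged so far=[6, 13, 21]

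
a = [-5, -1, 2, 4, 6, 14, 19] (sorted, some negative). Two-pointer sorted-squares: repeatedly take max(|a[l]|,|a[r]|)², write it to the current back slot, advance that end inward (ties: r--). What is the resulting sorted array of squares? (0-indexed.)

l=0 r=6: |-5|<=|19| out[6]=361, r--
l=0 r=5: |-5|<=|14| out[5]=196, r--
l=0 r=4: |-5|<=|6| out[4]=36, r--
l=0 r=3: |-5|>|4| out[3]=25, l++
l=1 r=3: |-1|<=|4| out[2]=16, r--
l=1 r=2: |-1|<=|2| out[1]=4, r--
l=1 r=1: |-1|<=|-1| out[0]=1, r--

[1, 4, 16, 25, 36, 196, 361]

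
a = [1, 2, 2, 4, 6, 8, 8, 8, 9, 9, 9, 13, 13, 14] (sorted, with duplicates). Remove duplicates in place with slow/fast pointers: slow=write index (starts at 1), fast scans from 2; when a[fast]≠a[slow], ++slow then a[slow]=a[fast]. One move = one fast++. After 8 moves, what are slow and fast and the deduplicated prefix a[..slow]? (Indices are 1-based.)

slow=6, fast=10, prefix=[1, 2, 4, 6, 8, 9]

(s=1,f=2) a[fast]=2≠a[slow]=1 write a[2]=2 → slow++,fast++
(s=2,f=3) a[fast]=2=a[slow] dup → fast++
(s=2,f=4) a[fast]=4≠a[slow]=2 write a[3]=4 → slow++,fast++
(s=3,f=5) a[fast]=6≠a[slow]=4 write a[4]=6 → slow++,fast++
(s=4,f=6) a[fast]=8≠a[slow]=6 write a[5]=8 → slow++,fast++
(s=5,f=7) a[fast]=8=a[slow] dup → fast++
(s=5,f=8) a[fast]=8=a[slow] dup → fast++
(s=5,f=9) a[fast]=9≠a[slow]=8 write a[6]=9 → slow++,fast++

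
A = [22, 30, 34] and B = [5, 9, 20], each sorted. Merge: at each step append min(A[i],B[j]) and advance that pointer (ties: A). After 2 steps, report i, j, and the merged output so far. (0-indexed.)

i=0 j=0: A[i]=22>B[j]=5 take 5, j++
i=0 j=1: A[i]=22>B[j]=9 take 9, j++

i=0, j=2, merged so far=[5, 9]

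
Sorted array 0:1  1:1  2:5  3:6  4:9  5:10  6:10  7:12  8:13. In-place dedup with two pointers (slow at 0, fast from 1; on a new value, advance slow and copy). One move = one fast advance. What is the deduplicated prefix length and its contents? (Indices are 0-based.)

length 7; prefix = [1, 5, 6, 9, 10, 12, 13]

(s=0,f=1) a[fast]=1=a[slow] dup → fast++
(s=0,f=2) a[fast]=5≠a[slow]=1 write a[1]=5 → slow++,fast++
(s=1,f=3) a[fast]=6≠a[slow]=5 write a[2]=6 → slow++,fast++
(s=2,f=4) a[fast]=9≠a[slow]=6 write a[3]=9 → slow++,fast++
(s=3,f=5) a[fast]=10≠a[slow]=9 write a[4]=10 → slow++,fast++
(s=4,f=6) a[fast]=10=a[slow] dup → fast++
(s=4,f=7) a[fast]=12≠a[slow]=10 write a[5]=12 → slow++,fast++
(s=5,f=8) a[fast]=13≠a[slow]=12 write a[6]=13 → slow++,fast++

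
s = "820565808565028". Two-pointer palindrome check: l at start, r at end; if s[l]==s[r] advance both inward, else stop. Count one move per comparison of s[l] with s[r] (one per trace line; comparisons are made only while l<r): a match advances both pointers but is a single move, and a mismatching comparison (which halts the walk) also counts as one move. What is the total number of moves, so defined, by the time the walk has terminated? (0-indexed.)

7 moves

[0,14] '8'=='8' → l++,r--
[1,13] '2'=='2' → l++,r--
[2,12] '0'=='0' → l++,r--
[3,11] '5'=='5' → l++,r--
[4,10] '6'=='6' → l++,r--
[5,9] '5'=='5' → l++,r--
[6,8] '8'=='8' → l++,r--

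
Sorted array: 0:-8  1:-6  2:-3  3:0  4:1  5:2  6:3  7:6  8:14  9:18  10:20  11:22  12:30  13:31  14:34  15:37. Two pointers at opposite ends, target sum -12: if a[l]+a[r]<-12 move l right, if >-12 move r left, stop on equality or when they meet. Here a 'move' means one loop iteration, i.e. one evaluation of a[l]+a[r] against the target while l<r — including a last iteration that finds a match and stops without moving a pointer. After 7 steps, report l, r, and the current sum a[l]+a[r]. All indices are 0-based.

l=0, r=8, sum=6

l=0 r=15: -8+37=29 >-12, r--
l=0 r=14: -8+34=26 >-12, r--
l=0 r=13: -8+31=23 >-12, r--
l=0 r=12: -8+30=22 >-12, r--
l=0 r=11: -8+22=14 >-12, r--
l=0 r=10: -8+20=12 >-12, r--
l=0 r=9: -8+18=10 >-12, r--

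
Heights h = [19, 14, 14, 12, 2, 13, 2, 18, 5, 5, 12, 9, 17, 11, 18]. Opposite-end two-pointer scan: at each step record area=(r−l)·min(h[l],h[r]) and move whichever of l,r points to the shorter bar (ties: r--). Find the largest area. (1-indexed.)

[1,15] min(19,18)*14=252 best=252 * → r--
[1,14] min(19,11)*13=143 best=252 → r--
[1,13] min(19,17)*12=204 best=252 → r--
[1,12] min(19,9)*11=99 best=252 → r--
[1,11] min(19,12)*10=120 best=252 → r--
[1,10] min(19,5)*9=45 best=252 → r--
[1,9] min(19,5)*8=40 best=252 → r--
[1,8] min(19,18)*7=126 best=252 → r--
[1,7] min(19,2)*6=12 best=252 → r--
[1,6] min(19,13)*5=65 best=252 → r--
[1,5] min(19,2)*4=8 best=252 → r--
[1,4] min(19,12)*3=36 best=252 → r--
[1,3] min(19,14)*2=28 best=252 → r--
[1,2] min(19,14)*1=14 best=252 → r--

max area = 252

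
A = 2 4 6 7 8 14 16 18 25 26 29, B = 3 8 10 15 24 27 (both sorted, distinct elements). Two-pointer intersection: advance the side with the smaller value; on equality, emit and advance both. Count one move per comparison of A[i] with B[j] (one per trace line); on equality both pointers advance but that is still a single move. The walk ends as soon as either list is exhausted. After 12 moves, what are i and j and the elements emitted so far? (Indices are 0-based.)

i=8, j=5, emitted=[8]

[i=0,j=0] 2<3 → i++
[i=1,j=0] 4>3 → j++
[i=1,j=1] 4<8 → i++
[i=2,j=1] 6<8 → i++
[i=3,j=1] 7<8 → i++
[i=4,j=1] 8==8 emit → i++,j++
[i=5,j=2] 14>10 → j++
[i=5,j=3] 14<15 → i++
[i=6,j=3] 16>15 → j++
[i=6,j=4] 16<24 → i++
[i=7,j=4] 18<24 → i++
[i=8,j=4] 25>24 → j++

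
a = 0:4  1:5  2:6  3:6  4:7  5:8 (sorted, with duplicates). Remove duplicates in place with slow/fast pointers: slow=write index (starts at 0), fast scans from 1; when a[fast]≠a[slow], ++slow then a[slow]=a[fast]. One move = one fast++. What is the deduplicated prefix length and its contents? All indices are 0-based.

slow=0 fast=1: a[fast]=5≠a[slow]=4 write a[1]=5, slow++,fast++
slow=1 fast=2: a[fast]=6≠a[slow]=5 write a[2]=6, slow++,fast++
slow=2 fast=3: a[fast]=6=a[slow] dup, fast++
slow=2 fast=4: a[fast]=7≠a[slow]=6 write a[3]=7, slow++,fast++
slow=3 fast=5: a[fast]=8≠a[slow]=7 write a[4]=8, slow++,fast++

length 5; prefix = [4, 5, 6, 7, 8]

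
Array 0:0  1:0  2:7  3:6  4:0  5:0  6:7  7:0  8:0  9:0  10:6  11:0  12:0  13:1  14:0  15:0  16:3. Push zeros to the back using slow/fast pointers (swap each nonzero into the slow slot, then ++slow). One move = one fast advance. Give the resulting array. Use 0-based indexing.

[7, 6, 7, 6, 1, 3, 0, 0, 0, 0, 0, 0, 0, 0, 0, 0, 0]

(s=0,f=0) a[fast]=0 → fast++
(s=0,f=1) a[fast]=0 → fast++
(s=0,f=2) a[fast]=7≠0 swap→a[0]=7 → slow++,fast++
(s=1,f=3) a[fast]=6≠0 swap→a[1]=6 → slow++,fast++
(s=2,f=4) a[fast]=0 → fast++
(s=2,f=5) a[fast]=0 → fast++
(s=2,f=6) a[fast]=7≠0 swap→a[2]=7 → slow++,fast++
(s=3,f=7) a[fast]=0 → fast++
(s=3,f=8) a[fast]=0 → fast++
(s=3,f=9) a[fast]=0 → fast++
(s=3,f=10) a[fast]=6≠0 swap→a[3]=6 → slow++,fast++
(s=4,f=11) a[fast]=0 → fast++
(s=4,f=12) a[fast]=0 → fast++
(s=4,f=13) a[fast]=1≠0 swap→a[4]=1 → slow++,fast++
(s=5,f=14) a[fast]=0 → fast++
(s=5,f=15) a[fast]=0 → fast++
(s=5,f=16) a[fast]=3≠0 swap→a[5]=3 → slow++,fast++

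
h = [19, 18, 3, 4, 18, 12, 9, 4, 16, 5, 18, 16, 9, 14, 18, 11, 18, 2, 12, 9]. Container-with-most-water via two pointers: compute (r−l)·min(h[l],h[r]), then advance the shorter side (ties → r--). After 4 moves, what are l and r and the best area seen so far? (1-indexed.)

l=1, r=16, best area=288

[1,20] min(19,9)*19=171 best=171 * → r--
[1,19] min(19,12)*18=216 best=216 * → r--
[1,18] min(19,2)*17=34 best=216 → r--
[1,17] min(19,18)*16=288 best=288 * → r--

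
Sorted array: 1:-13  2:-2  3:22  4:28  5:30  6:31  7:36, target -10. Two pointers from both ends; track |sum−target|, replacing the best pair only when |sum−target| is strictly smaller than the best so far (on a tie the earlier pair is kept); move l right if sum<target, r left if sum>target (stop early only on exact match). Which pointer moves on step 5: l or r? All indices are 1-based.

r

l=1 r=7: -13+36=23 d=33 *, r--
l=1 r=6: -13+31=18 d=28 *, r--
l=1 r=5: -13+30=17 d=27 *, r--
l=1 r=4: -13+28=15 d=25 *, r--
l=1 r=3: -13+22=9 d=19 *, r--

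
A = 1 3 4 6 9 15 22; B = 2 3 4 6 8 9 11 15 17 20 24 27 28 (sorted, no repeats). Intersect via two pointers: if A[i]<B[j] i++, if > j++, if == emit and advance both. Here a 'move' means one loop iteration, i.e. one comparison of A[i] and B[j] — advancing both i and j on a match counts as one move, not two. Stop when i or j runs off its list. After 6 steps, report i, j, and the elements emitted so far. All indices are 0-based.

[i=0,j=0] 1<2 → i++
[i=1,j=0] 3>2 → j++
[i=1,j=1] 3==3 emit → i++,j++
[i=2,j=2] 4==4 emit → i++,j++
[i=3,j=3] 6==6 emit → i++,j++
[i=4,j=4] 9>8 → j++

i=4, j=5, emitted=[3, 4, 6]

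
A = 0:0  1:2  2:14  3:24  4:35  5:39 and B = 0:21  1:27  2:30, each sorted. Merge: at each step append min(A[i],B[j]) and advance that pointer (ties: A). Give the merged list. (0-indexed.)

i=0 j=0: A[i]=0<=B[j]=21 take 0, i++
i=1 j=0: A[i]=2<=B[j]=21 take 2, i++
i=2 j=0: A[i]=14<=B[j]=21 take 14, i++
i=3 j=0: A[i]=24>B[j]=21 take 21, j++
i=3 j=1: A[i]=24<=B[j]=27 take 24, i++
i=4 j=1: A[i]=35>B[j]=27 take 27, j++
i=4 j=2: A[i]=35>B[j]=30 take 30, j++
i=4 j=3: B done, take A[i]=35, i++
i=5 j=3: B done, take A[i]=39, i++

[0, 2, 14, 21, 24, 27, 30, 35, 39]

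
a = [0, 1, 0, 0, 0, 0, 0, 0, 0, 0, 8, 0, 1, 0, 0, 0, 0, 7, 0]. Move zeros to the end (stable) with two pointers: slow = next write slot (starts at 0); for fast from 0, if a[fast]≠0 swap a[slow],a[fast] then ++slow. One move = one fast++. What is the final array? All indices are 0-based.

slow=0 fast=0: a[fast]=0, fast++
slow=0 fast=1: a[fast]=1≠0 swap→a[0]=1, slow++,fast++
slow=1 fast=2: a[fast]=0, fast++
slow=1 fast=3: a[fast]=0, fast++
slow=1 fast=4: a[fast]=0, fast++
slow=1 fast=5: a[fast]=0, fast++
slow=1 fast=6: a[fast]=0, fast++
slow=1 fast=7: a[fast]=0, fast++
slow=1 fast=8: a[fast]=0, fast++
slow=1 fast=9: a[fast]=0, fast++
slow=1 fast=10: a[fast]=8≠0 swap→a[1]=8, slow++,fast++
slow=2 fast=11: a[fast]=0, fast++
slow=2 fast=12: a[fast]=1≠0 swap→a[2]=1, slow++,fast++
slow=3 fast=13: a[fast]=0, fast++
slow=3 fast=14: a[fast]=0, fast++
slow=3 fast=15: a[fast]=0, fast++
slow=3 fast=16: a[fast]=0, fast++
slow=3 fast=17: a[fast]=7≠0 swap→a[3]=7, slow++,fast++
slow=4 fast=18: a[fast]=0, fast++

[1, 8, 1, 7, 0, 0, 0, 0, 0, 0, 0, 0, 0, 0, 0, 0, 0, 0, 0]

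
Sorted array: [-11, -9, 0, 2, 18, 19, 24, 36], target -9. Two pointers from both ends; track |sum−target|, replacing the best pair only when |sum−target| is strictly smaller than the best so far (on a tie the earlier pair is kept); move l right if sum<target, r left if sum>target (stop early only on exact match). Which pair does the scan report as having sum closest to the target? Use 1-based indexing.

pair (-11, 2) with sum -9 (|Δ|=0)

[1,8] -11+36=25 d=34 * → r--
[1,7] -11+24=13 d=22 * → r--
[1,6] -11+19=8 d=17 * → r--
[1,5] -11+18=7 d=16 * → r--
[1,4] -11+2=-9 d=0 * → stop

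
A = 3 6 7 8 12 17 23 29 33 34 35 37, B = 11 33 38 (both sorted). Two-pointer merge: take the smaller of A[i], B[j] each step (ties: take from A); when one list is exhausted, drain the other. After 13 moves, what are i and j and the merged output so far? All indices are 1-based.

i=12, j=3, merged so far=[3, 6, 7, 8, 11, 12, 17, 23, 29, 33, 33, 34, 35]

[i=1,j=1] A[i]=3<=B[j]=11 take 3 → i++
[i=2,j=1] A[i]=6<=B[j]=11 take 6 → i++
[i=3,j=1] A[i]=7<=B[j]=11 take 7 → i++
[i=4,j=1] A[i]=8<=B[j]=11 take 8 → i++
[i=5,j=1] A[i]=12>B[j]=11 take 11 → j++
[i=5,j=2] A[i]=12<=B[j]=33 take 12 → i++
[i=6,j=2] A[i]=17<=B[j]=33 take 17 → i++
[i=7,j=2] A[i]=23<=B[j]=33 take 23 → i++
[i=8,j=2] A[i]=29<=B[j]=33 take 29 → i++
[i=9,j=2] A[i]=33<=B[j]=33 take 33 → i++
[i=10,j=2] A[i]=34>B[j]=33 take 33 → j++
[i=10,j=3] A[i]=34<=B[j]=38 take 34 → i++
[i=11,j=3] A[i]=35<=B[j]=38 take 35 → i++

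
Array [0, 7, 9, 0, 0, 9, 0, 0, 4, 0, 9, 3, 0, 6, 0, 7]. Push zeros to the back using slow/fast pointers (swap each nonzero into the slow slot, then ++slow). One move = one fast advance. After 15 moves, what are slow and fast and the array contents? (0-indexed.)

slow=7, fast=15, a=[7, 9, 9, 4, 9, 3, 6, 0, 0, 0, 0, 0, 0, 0, 0, 7]

slow=0 fast=0: a[fast]=0, fast++
slow=0 fast=1: a[fast]=7≠0 swap→a[0]=7, slow++,fast++
slow=1 fast=2: a[fast]=9≠0 swap→a[1]=9, slow++,fast++
slow=2 fast=3: a[fast]=0, fast++
slow=2 fast=4: a[fast]=0, fast++
slow=2 fast=5: a[fast]=9≠0 swap→a[2]=9, slow++,fast++
slow=3 fast=6: a[fast]=0, fast++
slow=3 fast=7: a[fast]=0, fast++
slow=3 fast=8: a[fast]=4≠0 swap→a[3]=4, slow++,fast++
slow=4 fast=9: a[fast]=0, fast++
slow=4 fast=10: a[fast]=9≠0 swap→a[4]=9, slow++,fast++
slow=5 fast=11: a[fast]=3≠0 swap→a[5]=3, slow++,fast++
slow=6 fast=12: a[fast]=0, fast++
slow=6 fast=13: a[fast]=6≠0 swap→a[6]=6, slow++,fast++
slow=7 fast=14: a[fast]=0, fast++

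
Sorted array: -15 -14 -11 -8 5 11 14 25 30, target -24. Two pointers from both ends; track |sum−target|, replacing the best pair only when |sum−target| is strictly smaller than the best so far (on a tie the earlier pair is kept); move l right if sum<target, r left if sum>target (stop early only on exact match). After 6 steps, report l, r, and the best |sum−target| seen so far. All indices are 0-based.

l=0, r=2, best |Δ|=1

l=0 r=8: -15+30=15 d=39 *, r--
l=0 r=7: -15+25=10 d=34 *, r--
l=0 r=6: -15+14=-1 d=23 *, r--
l=0 r=5: -15+11=-4 d=20 *, r--
l=0 r=4: -15+5=-10 d=14 *, r--
l=0 r=3: -15+-8=-23 d=1 *, r--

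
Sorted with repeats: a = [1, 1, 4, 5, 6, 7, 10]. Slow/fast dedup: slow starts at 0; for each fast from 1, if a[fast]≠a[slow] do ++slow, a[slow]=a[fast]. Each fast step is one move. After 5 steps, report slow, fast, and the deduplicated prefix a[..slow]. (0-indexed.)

slow=4, fast=6, prefix=[1, 4, 5, 6, 7]

(s=0,f=1) a[fast]=1=a[slow] dup → fast++
(s=0,f=2) a[fast]=4≠a[slow]=1 write a[1]=4 → slow++,fast++
(s=1,f=3) a[fast]=5≠a[slow]=4 write a[2]=5 → slow++,fast++
(s=2,f=4) a[fast]=6≠a[slow]=5 write a[3]=6 → slow++,fast++
(s=3,f=5) a[fast]=7≠a[slow]=6 write a[4]=7 → slow++,fast++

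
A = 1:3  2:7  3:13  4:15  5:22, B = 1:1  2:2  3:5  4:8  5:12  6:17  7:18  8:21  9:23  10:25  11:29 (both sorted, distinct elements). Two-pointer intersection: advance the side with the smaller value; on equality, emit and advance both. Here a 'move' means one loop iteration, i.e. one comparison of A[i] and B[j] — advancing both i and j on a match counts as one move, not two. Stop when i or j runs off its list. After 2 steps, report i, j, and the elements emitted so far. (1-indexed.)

i=1 j=1: 3>1, j++
i=1 j=2: 3>2, j++

i=1, j=3, emitted=[]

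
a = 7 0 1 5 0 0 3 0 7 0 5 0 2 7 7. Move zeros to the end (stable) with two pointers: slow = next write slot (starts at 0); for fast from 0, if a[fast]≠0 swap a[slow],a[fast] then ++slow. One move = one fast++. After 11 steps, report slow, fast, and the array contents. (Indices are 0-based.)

slow=0 fast=0: a[fast]=7≠0 swap→a[0]=7, slow++,fast++
slow=1 fast=1: a[fast]=0, fast++
slow=1 fast=2: a[fast]=1≠0 swap→a[1]=1, slow++,fast++
slow=2 fast=3: a[fast]=5≠0 swap→a[2]=5, slow++,fast++
slow=3 fast=4: a[fast]=0, fast++
slow=3 fast=5: a[fast]=0, fast++
slow=3 fast=6: a[fast]=3≠0 swap→a[3]=3, slow++,fast++
slow=4 fast=7: a[fast]=0, fast++
slow=4 fast=8: a[fast]=7≠0 swap→a[4]=7, slow++,fast++
slow=5 fast=9: a[fast]=0, fast++
slow=5 fast=10: a[fast]=5≠0 swap→a[5]=5, slow++,fast++

slow=6, fast=11, a=[7, 1, 5, 3, 7, 5, 0, 0, 0, 0, 0, 0, 2, 7, 7]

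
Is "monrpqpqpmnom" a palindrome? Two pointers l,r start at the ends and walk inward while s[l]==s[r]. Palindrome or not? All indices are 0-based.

not a palindrome (mismatch at 3,9)

[0,12] 'm'=='m' → l++,r--
[1,11] 'o'=='o' → l++,r--
[2,10] 'n'=='n' → l++,r--
[3,9] 'r'!='m' → stop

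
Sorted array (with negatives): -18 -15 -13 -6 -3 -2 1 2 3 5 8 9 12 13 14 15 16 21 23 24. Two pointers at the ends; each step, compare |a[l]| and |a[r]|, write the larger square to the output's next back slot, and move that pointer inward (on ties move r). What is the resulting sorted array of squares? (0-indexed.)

[1, 4, 4, 9, 9, 25, 36, 64, 81, 144, 169, 169, 196, 225, 225, 256, 324, 441, 529, 576]

l=0 r=19: |-18|<=|24| out[19]=576, r--
l=0 r=18: |-18|<=|23| out[18]=529, r--
l=0 r=17: |-18|<=|21| out[17]=441, r--
l=0 r=16: |-18|>|16| out[16]=324, l++
l=1 r=16: |-15|<=|16| out[15]=256, r--
l=1 r=15: |-15|<=|15| out[14]=225, r--
l=1 r=14: |-15|>|14| out[13]=225, l++
l=2 r=14: |-13|<=|14| out[12]=196, r--
l=2 r=13: |-13|<=|13| out[11]=169, r--
l=2 r=12: |-13|>|12| out[10]=169, l++
l=3 r=12: |-6|<=|12| out[9]=144, r--
l=3 r=11: |-6|<=|9| out[8]=81, r--
l=3 r=10: |-6|<=|8| out[7]=64, r--
l=3 r=9: |-6|>|5| out[6]=36, l++
l=4 r=9: |-3|<=|5| out[5]=25, r--
l=4 r=8: |-3|<=|3| out[4]=9, r--
l=4 r=7: |-3|>|2| out[3]=9, l++
l=5 r=7: |-2|<=|2| out[2]=4, r--
l=5 r=6: |-2|>|1| out[1]=4, l++
l=6 r=6: |1|<=|1| out[0]=1, r--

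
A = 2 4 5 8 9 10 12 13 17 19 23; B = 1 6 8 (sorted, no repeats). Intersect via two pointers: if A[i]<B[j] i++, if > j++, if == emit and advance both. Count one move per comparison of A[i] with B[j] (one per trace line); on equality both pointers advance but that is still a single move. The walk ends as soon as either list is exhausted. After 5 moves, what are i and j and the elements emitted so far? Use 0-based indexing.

i=0 j=0: 2>1, j++
i=0 j=1: 2<6, i++
i=1 j=1: 4<6, i++
i=2 j=1: 5<6, i++
i=3 j=1: 8>6, j++

i=3, j=2, emitted=[]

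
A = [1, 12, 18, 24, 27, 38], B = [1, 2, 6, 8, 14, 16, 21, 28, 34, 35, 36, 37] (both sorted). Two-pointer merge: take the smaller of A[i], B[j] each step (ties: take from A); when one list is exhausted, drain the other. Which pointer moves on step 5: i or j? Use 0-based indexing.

j

i=0 j=0: A[i]=1<=B[j]=1 take 1, i++
i=1 j=0: A[i]=12>B[j]=1 take 1, j++
i=1 j=1: A[i]=12>B[j]=2 take 2, j++
i=1 j=2: A[i]=12>B[j]=6 take 6, j++
i=1 j=3: A[i]=12>B[j]=8 take 8, j++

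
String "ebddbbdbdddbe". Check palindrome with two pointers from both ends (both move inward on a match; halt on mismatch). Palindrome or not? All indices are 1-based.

l=1 r=13: 'e'=='e', l++,r--
l=2 r=12: 'b'=='b', l++,r--
l=3 r=11: 'd'=='d', l++,r--
l=4 r=10: 'd'=='d', l++,r--
l=5 r=9: 'b'!='d', stop

not a palindrome (mismatch at 5,9)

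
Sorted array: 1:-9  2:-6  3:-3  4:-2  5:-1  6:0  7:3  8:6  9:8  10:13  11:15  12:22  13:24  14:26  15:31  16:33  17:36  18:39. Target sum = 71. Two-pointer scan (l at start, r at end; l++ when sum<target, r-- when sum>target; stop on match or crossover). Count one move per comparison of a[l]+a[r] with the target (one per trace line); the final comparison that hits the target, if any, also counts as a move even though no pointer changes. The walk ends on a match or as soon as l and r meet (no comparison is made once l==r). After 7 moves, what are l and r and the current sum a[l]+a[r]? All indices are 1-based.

l=1 r=18: -9+39=30 <71, l++
l=2 r=18: -6+39=33 <71, l++
l=3 r=18: -3+39=36 <71, l++
l=4 r=18: -2+39=37 <71, l++
l=5 r=18: -1+39=38 <71, l++
l=6 r=18: 0+39=39 <71, l++
l=7 r=18: 3+39=42 <71, l++

l=8, r=18, sum=45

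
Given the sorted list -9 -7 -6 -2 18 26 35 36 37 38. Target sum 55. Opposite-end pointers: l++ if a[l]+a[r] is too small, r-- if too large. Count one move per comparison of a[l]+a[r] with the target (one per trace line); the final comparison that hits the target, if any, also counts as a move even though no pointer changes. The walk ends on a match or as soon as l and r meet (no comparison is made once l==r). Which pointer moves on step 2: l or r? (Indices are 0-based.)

[0,9] -9+38=29 <55 → l++
[1,9] -7+38=31 <55 → l++

l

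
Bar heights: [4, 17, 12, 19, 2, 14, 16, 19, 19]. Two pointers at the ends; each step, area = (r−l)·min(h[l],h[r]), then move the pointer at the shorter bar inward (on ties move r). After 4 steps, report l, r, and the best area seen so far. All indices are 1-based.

l=4, r=8, best area=119

l=1 r=9: min(4,19)*8=32 best=32 *, l++
l=2 r=9: min(17,19)*7=119 best=119 *, l++
l=3 r=9: min(12,19)*6=72 best=119, l++
l=4 r=9: min(19,19)*5=95 best=119, r--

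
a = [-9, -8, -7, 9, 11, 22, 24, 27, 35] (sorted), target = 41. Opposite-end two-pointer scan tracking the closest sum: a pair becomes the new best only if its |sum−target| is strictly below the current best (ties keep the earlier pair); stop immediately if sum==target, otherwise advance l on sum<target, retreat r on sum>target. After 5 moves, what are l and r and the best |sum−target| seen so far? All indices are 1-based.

l=5, r=8, best |Δ|=3

[1,9] -9+35=26 d=15 * → l++
[2,9] -8+35=27 d=14 * → l++
[3,9] -7+35=28 d=13 * → l++
[4,9] 9+35=44 d=3 * → r--
[4,8] 9+27=36 d=5 → l++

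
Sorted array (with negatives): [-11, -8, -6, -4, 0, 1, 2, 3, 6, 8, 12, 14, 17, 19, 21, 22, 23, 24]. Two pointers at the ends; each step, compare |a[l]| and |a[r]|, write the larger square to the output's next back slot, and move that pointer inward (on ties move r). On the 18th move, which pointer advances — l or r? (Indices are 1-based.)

r

[1,18] |-11|<=|24| out[18]=576 → r--
[1,17] |-11|<=|23| out[17]=529 → r--
[1,16] |-11|<=|22| out[16]=484 → r--
[1,15] |-11|<=|21| out[15]=441 → r--
[1,14] |-11|<=|19| out[14]=361 → r--
[1,13] |-11|<=|17| out[13]=289 → r--
[1,12] |-11|<=|14| out[12]=196 → r--
[1,11] |-11|<=|12| out[11]=144 → r--
[1,10] |-11|>|8| out[10]=121 → l++
[2,10] |-8|<=|8| out[9]=64 → r--
[2,9] |-8|>|6| out[8]=64 → l++
[3,9] |-6|<=|6| out[7]=36 → r--
[3,8] |-6|>|3| out[6]=36 → l++
[4,8] |-4|>|3| out[5]=16 → l++
[5,8] |0|<=|3| out[4]=9 → r--
[5,7] |0|<=|2| out[3]=4 → r--
[5,6] |0|<=|1| out[2]=1 → r--
[5,5] |0|<=|0| out[1]=0 → r--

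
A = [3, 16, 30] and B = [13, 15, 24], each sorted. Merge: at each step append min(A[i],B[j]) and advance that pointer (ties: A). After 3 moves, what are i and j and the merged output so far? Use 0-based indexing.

i=1, j=2, merged so far=[3, 13, 15]

[i=0,j=0] A[i]=3<=B[j]=13 take 3 → i++
[i=1,j=0] A[i]=16>B[j]=13 take 13 → j++
[i=1,j=1] A[i]=16>B[j]=15 take 15 → j++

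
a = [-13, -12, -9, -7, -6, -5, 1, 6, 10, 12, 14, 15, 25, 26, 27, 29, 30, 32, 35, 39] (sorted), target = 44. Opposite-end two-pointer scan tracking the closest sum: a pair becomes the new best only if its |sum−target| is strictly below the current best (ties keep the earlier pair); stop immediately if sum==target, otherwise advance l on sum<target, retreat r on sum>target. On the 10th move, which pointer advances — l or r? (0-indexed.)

[0,19] -13+39=26 d=18 * → l++
[1,19] -12+39=27 d=17 * → l++
[2,19] -9+39=30 d=14 * → l++
[3,19] -7+39=32 d=12 * → l++
[4,19] -6+39=33 d=11 * → l++
[5,19] -5+39=34 d=10 * → l++
[6,19] 1+39=40 d=4 * → l++
[7,19] 6+39=45 d=1 * → r--
[7,18] 6+35=41 d=3 → l++
[8,18] 10+35=45 d=1 → r--

r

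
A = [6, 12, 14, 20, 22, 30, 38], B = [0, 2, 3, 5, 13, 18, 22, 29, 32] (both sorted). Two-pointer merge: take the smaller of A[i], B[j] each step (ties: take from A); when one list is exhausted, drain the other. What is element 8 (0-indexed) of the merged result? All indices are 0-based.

i=0 j=0: A[i]=6>B[j]=0 take 0, j++
i=0 j=1: A[i]=6>B[j]=2 take 2, j++
i=0 j=2: A[i]=6>B[j]=3 take 3, j++
i=0 j=3: A[i]=6>B[j]=5 take 5, j++
i=0 j=4: A[i]=6<=B[j]=13 take 6, i++
i=1 j=4: A[i]=12<=B[j]=13 take 12, i++
i=2 j=4: A[i]=14>B[j]=13 take 13, j++
i=2 j=5: A[i]=14<=B[j]=18 take 14, i++
i=3 j=5: A[i]=20>B[j]=18 take 18, j++
i=3 j=6: A[i]=20<=B[j]=22 take 20, i++
i=4 j=6: A[i]=22<=B[j]=22 take 22, i++
i=5 j=6: A[i]=30>B[j]=22 take 22, j++
i=5 j=7: A[i]=30>B[j]=29 take 29, j++
i=5 j=8: A[i]=30<=B[j]=32 take 30, i++
i=6 j=8: A[i]=38>B[j]=32 take 32, j++
i=6 j=9: B done, take A[i]=38, i++

merged[8] = 18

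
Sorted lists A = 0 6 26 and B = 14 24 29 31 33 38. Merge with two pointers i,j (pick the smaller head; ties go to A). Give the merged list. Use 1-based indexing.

[0, 6, 14, 24, 26, 29, 31, 33, 38]

i=1 j=1: A[i]=0<=B[j]=14 take 0, i++
i=2 j=1: A[i]=6<=B[j]=14 take 6, i++
i=3 j=1: A[i]=26>B[j]=14 take 14, j++
i=3 j=2: A[i]=26>B[j]=24 take 24, j++
i=3 j=3: A[i]=26<=B[j]=29 take 26, i++
i=4 j=3: A done, take B[j]=29, j++
i=4 j=4: A done, take B[j]=31, j++
i=4 j=5: A done, take B[j]=33, j++
i=4 j=6: A done, take B[j]=38, j++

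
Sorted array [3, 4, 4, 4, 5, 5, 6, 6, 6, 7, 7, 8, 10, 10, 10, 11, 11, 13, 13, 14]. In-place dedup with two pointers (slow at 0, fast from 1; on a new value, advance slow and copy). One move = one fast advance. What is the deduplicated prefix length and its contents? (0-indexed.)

length 10; prefix = [3, 4, 5, 6, 7, 8, 10, 11, 13, 14]

slow=0 fast=1: a[fast]=4≠a[slow]=3 write a[1]=4, slow++,fast++
slow=1 fast=2: a[fast]=4=a[slow] dup, fast++
slow=1 fast=3: a[fast]=4=a[slow] dup, fast++
slow=1 fast=4: a[fast]=5≠a[slow]=4 write a[2]=5, slow++,fast++
slow=2 fast=5: a[fast]=5=a[slow] dup, fast++
slow=2 fast=6: a[fast]=6≠a[slow]=5 write a[3]=6, slow++,fast++
slow=3 fast=7: a[fast]=6=a[slow] dup, fast++
slow=3 fast=8: a[fast]=6=a[slow] dup, fast++
slow=3 fast=9: a[fast]=7≠a[slow]=6 write a[4]=7, slow++,fast++
slow=4 fast=10: a[fast]=7=a[slow] dup, fast++
slow=4 fast=11: a[fast]=8≠a[slow]=7 write a[5]=8, slow++,fast++
slow=5 fast=12: a[fast]=10≠a[slow]=8 write a[6]=10, slow++,fast++
slow=6 fast=13: a[fast]=10=a[slow] dup, fast++
slow=6 fast=14: a[fast]=10=a[slow] dup, fast++
slow=6 fast=15: a[fast]=11≠a[slow]=10 write a[7]=11, slow++,fast++
slow=7 fast=16: a[fast]=11=a[slow] dup, fast++
slow=7 fast=17: a[fast]=13≠a[slow]=11 write a[8]=13, slow++,fast++
slow=8 fast=18: a[fast]=13=a[slow] dup, fast++
slow=8 fast=19: a[fast]=14≠a[slow]=13 write a[9]=14, slow++,fast++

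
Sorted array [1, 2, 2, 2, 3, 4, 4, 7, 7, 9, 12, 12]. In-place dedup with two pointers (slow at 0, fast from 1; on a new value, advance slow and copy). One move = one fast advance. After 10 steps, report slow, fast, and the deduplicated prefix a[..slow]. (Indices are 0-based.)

(s=0,f=1) a[fast]=2≠a[slow]=1 write a[1]=2 → slow++,fast++
(s=1,f=2) a[fast]=2=a[slow] dup → fast++
(s=1,f=3) a[fast]=2=a[slow] dup → fast++
(s=1,f=4) a[fast]=3≠a[slow]=2 write a[2]=3 → slow++,fast++
(s=2,f=5) a[fast]=4≠a[slow]=3 write a[3]=4 → slow++,fast++
(s=3,f=6) a[fast]=4=a[slow] dup → fast++
(s=3,f=7) a[fast]=7≠a[slow]=4 write a[4]=7 → slow++,fast++
(s=4,f=8) a[fast]=7=a[slow] dup → fast++
(s=4,f=9) a[fast]=9≠a[slow]=7 write a[5]=9 → slow++,fast++
(s=5,f=10) a[fast]=12≠a[slow]=9 write a[6]=12 → slow++,fast++

slow=6, fast=11, prefix=[1, 2, 3, 4, 7, 9, 12]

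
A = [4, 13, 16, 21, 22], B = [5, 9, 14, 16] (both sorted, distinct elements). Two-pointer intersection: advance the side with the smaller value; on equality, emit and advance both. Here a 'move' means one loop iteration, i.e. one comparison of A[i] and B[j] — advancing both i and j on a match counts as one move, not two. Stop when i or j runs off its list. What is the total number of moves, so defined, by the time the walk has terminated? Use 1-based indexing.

i=1 j=1: 4<5, i++
i=2 j=1: 13>5, j++
i=2 j=2: 13>9, j++
i=2 j=3: 13<14, i++
i=3 j=3: 16>14, j++
i=3 j=4: 16==16 emit, i++,j++

6 moves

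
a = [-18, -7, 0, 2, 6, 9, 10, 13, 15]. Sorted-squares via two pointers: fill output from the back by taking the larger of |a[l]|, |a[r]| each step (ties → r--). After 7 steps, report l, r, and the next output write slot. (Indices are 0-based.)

l=2, r=3, next write slot=1

l=0 r=8: |-18|>|15| out[8]=324, l++
l=1 r=8: |-7|<=|15| out[7]=225, r--
l=1 r=7: |-7|<=|13| out[6]=169, r--
l=1 r=6: |-7|<=|10| out[5]=100, r--
l=1 r=5: |-7|<=|9| out[4]=81, r--
l=1 r=4: |-7|>|6| out[3]=49, l++
l=2 r=4: |0|<=|6| out[2]=36, r--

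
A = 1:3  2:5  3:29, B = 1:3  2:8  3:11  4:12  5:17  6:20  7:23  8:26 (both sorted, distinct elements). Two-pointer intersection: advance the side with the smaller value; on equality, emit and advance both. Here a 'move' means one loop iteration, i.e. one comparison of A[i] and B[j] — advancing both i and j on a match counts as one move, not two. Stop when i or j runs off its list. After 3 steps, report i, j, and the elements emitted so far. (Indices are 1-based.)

i=1 j=1: 3==3 emit, i++,j++
i=2 j=2: 5<8, i++
i=3 j=2: 29>8, j++

i=3, j=3, emitted=[3]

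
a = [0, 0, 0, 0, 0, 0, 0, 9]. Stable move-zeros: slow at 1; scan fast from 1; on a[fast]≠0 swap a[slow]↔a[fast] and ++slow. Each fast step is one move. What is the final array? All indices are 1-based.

slow=1 fast=1: a[fast]=0, fast++
slow=1 fast=2: a[fast]=0, fast++
slow=1 fast=3: a[fast]=0, fast++
slow=1 fast=4: a[fast]=0, fast++
slow=1 fast=5: a[fast]=0, fast++
slow=1 fast=6: a[fast]=0, fast++
slow=1 fast=7: a[fast]=0, fast++
slow=1 fast=8: a[fast]=9≠0 swap→a[1]=9, slow++,fast++

[9, 0, 0, 0, 0, 0, 0, 0]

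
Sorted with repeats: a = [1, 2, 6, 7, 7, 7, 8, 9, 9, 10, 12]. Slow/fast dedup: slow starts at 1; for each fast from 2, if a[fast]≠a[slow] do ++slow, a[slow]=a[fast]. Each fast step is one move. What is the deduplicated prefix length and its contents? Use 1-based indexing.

length 8; prefix = [1, 2, 6, 7, 8, 9, 10, 12]

(s=1,f=2) a[fast]=2≠a[slow]=1 write a[2]=2 → slow++,fast++
(s=2,f=3) a[fast]=6≠a[slow]=2 write a[3]=6 → slow++,fast++
(s=3,f=4) a[fast]=7≠a[slow]=6 write a[4]=7 → slow++,fast++
(s=4,f=5) a[fast]=7=a[slow] dup → fast++
(s=4,f=6) a[fast]=7=a[slow] dup → fast++
(s=4,f=7) a[fast]=8≠a[slow]=7 write a[5]=8 → slow++,fast++
(s=5,f=8) a[fast]=9≠a[slow]=8 write a[6]=9 → slow++,fast++
(s=6,f=9) a[fast]=9=a[slow] dup → fast++
(s=6,f=10) a[fast]=10≠a[slow]=9 write a[7]=10 → slow++,fast++
(s=7,f=11) a[fast]=12≠a[slow]=10 write a[8]=12 → slow++,fast++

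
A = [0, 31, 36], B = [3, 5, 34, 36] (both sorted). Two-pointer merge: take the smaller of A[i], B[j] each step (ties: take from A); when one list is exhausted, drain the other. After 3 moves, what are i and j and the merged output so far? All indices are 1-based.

i=2, j=3, merged so far=[0, 3, 5]

i=1 j=1: A[i]=0<=B[j]=3 take 0, i++
i=2 j=1: A[i]=31>B[j]=3 take 3, j++
i=2 j=2: A[i]=31>B[j]=5 take 5, j++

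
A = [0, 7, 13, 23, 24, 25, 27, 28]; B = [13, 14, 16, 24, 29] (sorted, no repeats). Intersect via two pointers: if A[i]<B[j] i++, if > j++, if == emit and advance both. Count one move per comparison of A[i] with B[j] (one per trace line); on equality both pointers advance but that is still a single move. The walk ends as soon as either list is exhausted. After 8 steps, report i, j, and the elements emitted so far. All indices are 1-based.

i=7, j=5, emitted=[13, 24]

[i=1,j=1] 0<13 → i++
[i=2,j=1] 7<13 → i++
[i=3,j=1] 13==13 emit → i++,j++
[i=4,j=2] 23>14 → j++
[i=4,j=3] 23>16 → j++
[i=4,j=4] 23<24 → i++
[i=5,j=4] 24==24 emit → i++,j++
[i=6,j=5] 25<29 → i++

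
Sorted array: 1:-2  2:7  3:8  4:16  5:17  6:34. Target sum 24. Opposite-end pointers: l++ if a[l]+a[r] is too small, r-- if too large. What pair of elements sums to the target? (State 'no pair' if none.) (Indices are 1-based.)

(7, 17)

l=1 r=6: -2+34=32 >24, r--
l=1 r=5: -2+17=15 <24, l++
l=2 r=5: 7+17=24, found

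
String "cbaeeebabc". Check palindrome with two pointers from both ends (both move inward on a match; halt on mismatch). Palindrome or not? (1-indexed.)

l=1 r=10: 'c'=='c', l++,r--
l=2 r=9: 'b'=='b', l++,r--
l=3 r=8: 'a'=='a', l++,r--
l=4 r=7: 'e'!='b', stop

not a palindrome (mismatch at 4,7)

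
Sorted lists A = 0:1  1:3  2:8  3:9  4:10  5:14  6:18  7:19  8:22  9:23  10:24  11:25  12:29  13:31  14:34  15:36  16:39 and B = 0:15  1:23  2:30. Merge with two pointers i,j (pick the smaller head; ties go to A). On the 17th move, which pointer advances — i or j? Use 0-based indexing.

i

i=0 j=0: A[i]=1<=B[j]=15 take 1, i++
i=1 j=0: A[i]=3<=B[j]=15 take 3, i++
i=2 j=0: A[i]=8<=B[j]=15 take 8, i++
i=3 j=0: A[i]=9<=B[j]=15 take 9, i++
i=4 j=0: A[i]=10<=B[j]=15 take 10, i++
i=5 j=0: A[i]=14<=B[j]=15 take 14, i++
i=6 j=0: A[i]=18>B[j]=15 take 15, j++
i=6 j=1: A[i]=18<=B[j]=23 take 18, i++
i=7 j=1: A[i]=19<=B[j]=23 take 19, i++
i=8 j=1: A[i]=22<=B[j]=23 take 22, i++
i=9 j=1: A[i]=23<=B[j]=23 take 23, i++
i=10 j=1: A[i]=24>B[j]=23 take 23, j++
i=10 j=2: A[i]=24<=B[j]=30 take 24, i++
i=11 j=2: A[i]=25<=B[j]=30 take 25, i++
i=12 j=2: A[i]=29<=B[j]=30 take 29, i++
i=13 j=2: A[i]=31>B[j]=30 take 30, j++
i=13 j=3: B done, take A[i]=31, i++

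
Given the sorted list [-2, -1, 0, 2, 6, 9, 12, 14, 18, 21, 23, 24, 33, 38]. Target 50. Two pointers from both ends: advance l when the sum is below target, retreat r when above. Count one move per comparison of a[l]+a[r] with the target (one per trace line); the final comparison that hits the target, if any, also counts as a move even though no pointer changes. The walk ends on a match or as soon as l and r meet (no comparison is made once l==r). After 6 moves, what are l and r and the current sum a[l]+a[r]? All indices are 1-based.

l=7, r=14, sum=50

l=1 r=14: -2+38=36 <50, l++
l=2 r=14: -1+38=37 <50, l++
l=3 r=14: 0+38=38 <50, l++
l=4 r=14: 2+38=40 <50, l++
l=5 r=14: 6+38=44 <50, l++
l=6 r=14: 9+38=47 <50, l++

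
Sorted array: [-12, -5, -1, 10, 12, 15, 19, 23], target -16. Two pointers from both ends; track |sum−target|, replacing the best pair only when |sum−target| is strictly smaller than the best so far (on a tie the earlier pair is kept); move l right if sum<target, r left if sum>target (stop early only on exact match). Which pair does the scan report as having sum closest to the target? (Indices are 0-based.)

l=0 r=7: -12+23=11 d=27 *, r--
l=0 r=6: -12+19=7 d=23 *, r--
l=0 r=5: -12+15=3 d=19 *, r--
l=0 r=4: -12+12=0 d=16 *, r--
l=0 r=3: -12+10=-2 d=14 *, r--
l=0 r=2: -12+-1=-13 d=3 *, r--
l=0 r=1: -12+-5=-17 d=1 *, l++

pair (-12, -5) with sum -17 (|Δ|=1)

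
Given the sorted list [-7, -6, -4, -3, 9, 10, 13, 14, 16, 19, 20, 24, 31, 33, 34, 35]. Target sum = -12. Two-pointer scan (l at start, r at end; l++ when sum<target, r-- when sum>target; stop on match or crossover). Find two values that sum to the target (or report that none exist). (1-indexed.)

no pair

[1,16] -7+35=28 >-12 → r--
[1,15] -7+34=27 >-12 → r--
[1,14] -7+33=26 >-12 → r--
[1,13] -7+31=24 >-12 → r--
[1,12] -7+24=17 >-12 → r--
[1,11] -7+20=13 >-12 → r--
[1,10] -7+19=12 >-12 → r--
[1,9] -7+16=9 >-12 → r--
[1,8] -7+14=7 >-12 → r--
[1,7] -7+13=6 >-12 → r--
[1,6] -7+10=3 >-12 → r--
[1,5] -7+9=2 >-12 → r--
[1,4] -7+-3=-10 >-12 → r--
[1,3] -7+-4=-11 >-12 → r--
[1,2] -7+-6=-13 <-12 → l++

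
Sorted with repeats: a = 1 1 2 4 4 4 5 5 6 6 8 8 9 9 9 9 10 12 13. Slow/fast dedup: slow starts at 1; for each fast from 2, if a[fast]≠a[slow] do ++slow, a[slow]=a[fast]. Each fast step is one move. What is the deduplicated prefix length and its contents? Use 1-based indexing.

(s=1,f=2) a[fast]=1=a[slow] dup → fast++
(s=1,f=3) a[fast]=2≠a[slow]=1 write a[2]=2 → slow++,fast++
(s=2,f=4) a[fast]=4≠a[slow]=2 write a[3]=4 → slow++,fast++
(s=3,f=5) a[fast]=4=a[slow] dup → fast++
(s=3,f=6) a[fast]=4=a[slow] dup → fast++
(s=3,f=7) a[fast]=5≠a[slow]=4 write a[4]=5 → slow++,fast++
(s=4,f=8) a[fast]=5=a[slow] dup → fast++
(s=4,f=9) a[fast]=6≠a[slow]=5 write a[5]=6 → slow++,fast++
(s=5,f=10) a[fast]=6=a[slow] dup → fast++
(s=5,f=11) a[fast]=8≠a[slow]=6 write a[6]=8 → slow++,fast++
(s=6,f=12) a[fast]=8=a[slow] dup → fast++
(s=6,f=13) a[fast]=9≠a[slow]=8 write a[7]=9 → slow++,fast++
(s=7,f=14) a[fast]=9=a[slow] dup → fast++
(s=7,f=15) a[fast]=9=a[slow] dup → fast++
(s=7,f=16) a[fast]=9=a[slow] dup → fast++
(s=7,f=17) a[fast]=10≠a[slow]=9 write a[8]=10 → slow++,fast++
(s=8,f=18) a[fast]=12≠a[slow]=10 write a[9]=12 → slow++,fast++
(s=9,f=19) a[fast]=13≠a[slow]=12 write a[10]=13 → slow++,fast++

length 10; prefix = [1, 2, 4, 5, 6, 8, 9, 10, 12, 13]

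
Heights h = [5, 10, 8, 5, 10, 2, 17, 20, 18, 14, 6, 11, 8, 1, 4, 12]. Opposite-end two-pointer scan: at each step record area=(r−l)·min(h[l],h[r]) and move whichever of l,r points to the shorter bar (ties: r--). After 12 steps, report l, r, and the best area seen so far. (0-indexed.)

l=6, r=9, best area=140

l=0 r=15: min(5,12)*15=75 best=75 *, l++
l=1 r=15: min(10,12)*14=140 best=140 *, l++
l=2 r=15: min(8,12)*13=104 best=140, l++
l=3 r=15: min(5,12)*12=60 best=140, l++
l=4 r=15: min(10,12)*11=110 best=140, l++
l=5 r=15: min(2,12)*10=20 best=140, l++
l=6 r=15: min(17,12)*9=108 best=140, r--
l=6 r=14: min(17,4)*8=32 best=140, r--
l=6 r=13: min(17,1)*7=7 best=140, r--
l=6 r=12: min(17,8)*6=48 best=140, r--
l=6 r=11: min(17,11)*5=55 best=140, r--
l=6 r=10: min(17,6)*4=24 best=140, r--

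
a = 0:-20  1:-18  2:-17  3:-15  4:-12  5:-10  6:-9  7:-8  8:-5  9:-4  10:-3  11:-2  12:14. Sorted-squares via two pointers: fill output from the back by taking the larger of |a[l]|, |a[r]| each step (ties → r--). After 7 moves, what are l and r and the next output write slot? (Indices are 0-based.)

l=6, r=11, next write slot=5

[0,12] |-20|>|14| out[12]=400 → l++
[1,12] |-18|>|14| out[11]=324 → l++
[2,12] |-17|>|14| out[10]=289 → l++
[3,12] |-15|>|14| out[9]=225 → l++
[4,12] |-12|<=|14| out[8]=196 → r--
[4,11] |-12|>|-2| out[7]=144 → l++
[5,11] |-10|>|-2| out[6]=100 → l++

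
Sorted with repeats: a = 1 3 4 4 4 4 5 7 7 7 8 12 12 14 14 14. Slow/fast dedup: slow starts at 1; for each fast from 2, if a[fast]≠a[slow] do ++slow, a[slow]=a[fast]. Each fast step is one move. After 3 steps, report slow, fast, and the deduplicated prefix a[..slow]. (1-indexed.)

slow=3, fast=5, prefix=[1, 3, 4]

(s=1,f=2) a[fast]=3≠a[slow]=1 write a[2]=3 → slow++,fast++
(s=2,f=3) a[fast]=4≠a[slow]=3 write a[3]=4 → slow++,fast++
(s=3,f=4) a[fast]=4=a[slow] dup → fast++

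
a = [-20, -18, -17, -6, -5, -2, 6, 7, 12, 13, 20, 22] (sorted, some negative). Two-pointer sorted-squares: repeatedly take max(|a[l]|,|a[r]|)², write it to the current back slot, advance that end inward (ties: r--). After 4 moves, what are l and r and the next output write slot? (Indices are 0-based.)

l=2, r=9, next write slot=7

l=0 r=11: |-20|<=|22| out[11]=484, r--
l=0 r=10: |-20|<=|20| out[10]=400, r--
l=0 r=9: |-20|>|13| out[9]=400, l++
l=1 r=9: |-18|>|13| out[8]=324, l++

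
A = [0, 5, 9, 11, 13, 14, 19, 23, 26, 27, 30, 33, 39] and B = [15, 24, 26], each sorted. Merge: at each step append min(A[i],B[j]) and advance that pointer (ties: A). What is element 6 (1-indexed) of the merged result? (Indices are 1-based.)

merged[6] = 14

i=1 j=1: A[i]=0<=B[j]=15 take 0, i++
i=2 j=1: A[i]=5<=B[j]=15 take 5, i++
i=3 j=1: A[i]=9<=B[j]=15 take 9, i++
i=4 j=1: A[i]=11<=B[j]=15 take 11, i++
i=5 j=1: A[i]=13<=B[j]=15 take 13, i++
i=6 j=1: A[i]=14<=B[j]=15 take 14, i++
i=7 j=1: A[i]=19>B[j]=15 take 15, j++
i=7 j=2: A[i]=19<=B[j]=24 take 19, i++
i=8 j=2: A[i]=23<=B[j]=24 take 23, i++
i=9 j=2: A[i]=26>B[j]=24 take 24, j++
i=9 j=3: A[i]=26<=B[j]=26 take 26, i++
i=10 j=3: A[i]=27>B[j]=26 take 26, j++
i=10 j=4: B done, take A[i]=27, i++
i=11 j=4: B done, take A[i]=30, i++
i=12 j=4: B done, take A[i]=33, i++
i=13 j=4: B done, take A[i]=39, i++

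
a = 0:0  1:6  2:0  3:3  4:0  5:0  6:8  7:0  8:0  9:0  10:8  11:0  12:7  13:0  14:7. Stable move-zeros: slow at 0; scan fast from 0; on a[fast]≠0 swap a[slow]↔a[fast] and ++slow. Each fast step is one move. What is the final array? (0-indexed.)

[6, 3, 8, 8, 7, 7, 0, 0, 0, 0, 0, 0, 0, 0, 0]

(s=0,f=0) a[fast]=0 → fast++
(s=0,f=1) a[fast]=6≠0 swap→a[0]=6 → slow++,fast++
(s=1,f=2) a[fast]=0 → fast++
(s=1,f=3) a[fast]=3≠0 swap→a[1]=3 → slow++,fast++
(s=2,f=4) a[fast]=0 → fast++
(s=2,f=5) a[fast]=0 → fast++
(s=2,f=6) a[fast]=8≠0 swap→a[2]=8 → slow++,fast++
(s=3,f=7) a[fast]=0 → fast++
(s=3,f=8) a[fast]=0 → fast++
(s=3,f=9) a[fast]=0 → fast++
(s=3,f=10) a[fast]=8≠0 swap→a[3]=8 → slow++,fast++
(s=4,f=11) a[fast]=0 → fast++
(s=4,f=12) a[fast]=7≠0 swap→a[4]=7 → slow++,fast++
(s=5,f=13) a[fast]=0 → fast++
(s=5,f=14) a[fast]=7≠0 swap→a[5]=7 → slow++,fast++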